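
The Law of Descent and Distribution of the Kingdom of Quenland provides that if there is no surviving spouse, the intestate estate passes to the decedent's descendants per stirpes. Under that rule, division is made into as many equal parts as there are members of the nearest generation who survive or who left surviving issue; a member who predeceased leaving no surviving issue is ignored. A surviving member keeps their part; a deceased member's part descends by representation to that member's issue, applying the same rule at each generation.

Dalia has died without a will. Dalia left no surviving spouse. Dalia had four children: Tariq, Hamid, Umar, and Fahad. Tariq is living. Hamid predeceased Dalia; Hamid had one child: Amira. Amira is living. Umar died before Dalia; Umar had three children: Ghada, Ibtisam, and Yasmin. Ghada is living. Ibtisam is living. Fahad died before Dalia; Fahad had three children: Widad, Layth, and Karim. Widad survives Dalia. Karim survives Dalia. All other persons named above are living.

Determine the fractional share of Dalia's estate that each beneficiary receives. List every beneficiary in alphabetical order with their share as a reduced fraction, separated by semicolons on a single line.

There is no surviving spouse, so the entire estate passes to Dalia's descendants per stirpes.
The estate is divided into 4 equal shares of 1/4 among Tariq, Hamid, Umar, Fahad.
Tariq is living and takes 1/4.
Hamid predeceased; the 1/4 allotted to Hamid's branch passes to Hamid's issue by representation.
Amira is the sole taker at this level and receives the full 1/4.
Umar predeceased; the 1/4 allotted to Umar's branch passes to Umar's issue by representation.
The 1/4 is divided into 3 equal shares of 1/12 among Ghada, Ibtisam, Yasmin.
Ghada is living and takes 1/12.
Ibtisam is living and takes 1/12.
Yasmin is living and takes 1/12.
Fahad predeceased; the 1/4 allotted to Fahad's branch passes to Fahad's issue by representation.
The 1/4 is divided into 3 equal shares of 1/12 among Widad, Layth, Karim.
Widad is living and takes 1/12.
Layth is living and takes 1/12.
Karim is living and takes 1/12.

Amira 1/4; Ghada 1/12; Ibtisam 1/12; Karim 1/12; Layth 1/12; Tariq 1/4; Widad 1/12; Yasmin 1/12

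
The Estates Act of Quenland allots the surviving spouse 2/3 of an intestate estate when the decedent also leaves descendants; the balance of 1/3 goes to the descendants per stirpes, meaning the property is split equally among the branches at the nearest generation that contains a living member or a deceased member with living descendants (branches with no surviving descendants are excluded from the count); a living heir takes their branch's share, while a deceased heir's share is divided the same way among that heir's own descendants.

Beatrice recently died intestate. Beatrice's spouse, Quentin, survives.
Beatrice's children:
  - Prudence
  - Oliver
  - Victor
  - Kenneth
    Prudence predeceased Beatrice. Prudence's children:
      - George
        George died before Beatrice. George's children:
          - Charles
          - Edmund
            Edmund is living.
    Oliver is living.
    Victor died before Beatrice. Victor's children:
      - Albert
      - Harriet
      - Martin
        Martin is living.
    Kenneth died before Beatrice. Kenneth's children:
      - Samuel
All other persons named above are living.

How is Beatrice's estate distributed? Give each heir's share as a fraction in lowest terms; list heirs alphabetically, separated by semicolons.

Quentin, as surviving spouse, takes 2/3.
The remaining 1/3 passes to Beatrice's descendants per stirpes.
The 1/3 is divided into 4 equal shares of 1/12 among Prudence, Oliver, Victor, Kenneth.
Prudence predeceased; the 1/12 allotted to Prudence's branch passes to Prudence's issue by representation.
George's line is the sole branch at this level, so the full 1/12 passes to George's issue by representation.
The 1/12 is divided into 2 equal shares of 1/24 among Charles, Edmund.
Charles is living and takes 1/24.
Edmund is living and takes 1/24.
Oliver is living and takes 1/12.
Victor predeceased; the 1/12 allotted to Victor's branch passes to Victor's issue by representation.
The 1/12 is divided into 3 equal shares of 1/36 among Albert, Harriet, Martin.
Albert is living and takes 1/36.
Harriet is living and takes 1/36.
Martin is living and takes 1/36.
Kenneth predeceased; the 1/12 allotted to Kenneth's branch passes to Kenneth's issue by representation.
Samuel is the sole taker at this level and receives the full 1/12.

Albert 1/36; Charles 1/24; Edmund 1/24; Harriet 1/36; Martin 1/36; Oliver 1/12; Quentin 2/3; Samuel 1/12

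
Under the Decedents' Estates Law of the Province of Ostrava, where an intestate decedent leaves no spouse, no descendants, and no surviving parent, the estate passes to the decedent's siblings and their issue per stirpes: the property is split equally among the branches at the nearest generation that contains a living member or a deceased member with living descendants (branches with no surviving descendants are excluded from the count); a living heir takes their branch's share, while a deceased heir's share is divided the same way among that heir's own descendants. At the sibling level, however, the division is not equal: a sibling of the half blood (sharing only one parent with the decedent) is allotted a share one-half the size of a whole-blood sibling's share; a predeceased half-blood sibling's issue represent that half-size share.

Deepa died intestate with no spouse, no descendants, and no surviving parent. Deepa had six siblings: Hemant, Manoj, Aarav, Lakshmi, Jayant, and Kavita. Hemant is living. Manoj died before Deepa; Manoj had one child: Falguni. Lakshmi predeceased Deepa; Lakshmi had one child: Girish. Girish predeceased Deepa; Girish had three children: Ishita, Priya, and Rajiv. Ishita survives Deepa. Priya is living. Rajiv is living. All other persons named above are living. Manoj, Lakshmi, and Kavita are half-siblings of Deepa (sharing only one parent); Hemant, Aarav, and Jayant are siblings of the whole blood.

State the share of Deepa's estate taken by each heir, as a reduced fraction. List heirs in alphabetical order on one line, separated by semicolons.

Aarav 2/9; Falguni 1/9; Hemant 2/9; Ishita 1/27; Jayant 2/9; Kavita 1/9; Priya 1/27; Rajiv 1/27

No spouse, descendants, or parent survives, so the estate passes to Deepa's siblings per stirpes.
Half-blood siblings count for one-half the weight of whole-blood siblings at the initial division.
Dividing 1 in proportion to weights (total weight 9/2): Hemant (weight 1) → 2/9; Manoj (weight 1/2) → 1/9; Aarav (weight 1) → 2/9; Lakshmi (weight 1/2) → 1/9; Jayant (weight 1) → 2/9; Kavita (weight 1/2) → 1/9.
Hemant is living and takes 2/9.
Manoj predeceased; the 1/9 allotted to Manoj's branch passes to Manoj's issue by representation.
Falguni is the sole taker at this level and receives the full 1/9.
Aarav is living and takes 2/9.
Lakshmi predeceased; the 1/9 allotted to Lakshmi's branch passes to Lakshmi's issue by representation.
Girish's line is the sole branch at this level, so the full 1/9 passes to Girish's issue by representation.
The 1/9 is divided into 3 equal shares of 1/27 among Ishita, Priya, Rajiv.
Ishita is living and takes 1/27.
Priya is living and takes 1/27.
Rajiv is living and takes 1/27.
Jayant is living and takes 2/9.
Kavita is living and takes 1/9.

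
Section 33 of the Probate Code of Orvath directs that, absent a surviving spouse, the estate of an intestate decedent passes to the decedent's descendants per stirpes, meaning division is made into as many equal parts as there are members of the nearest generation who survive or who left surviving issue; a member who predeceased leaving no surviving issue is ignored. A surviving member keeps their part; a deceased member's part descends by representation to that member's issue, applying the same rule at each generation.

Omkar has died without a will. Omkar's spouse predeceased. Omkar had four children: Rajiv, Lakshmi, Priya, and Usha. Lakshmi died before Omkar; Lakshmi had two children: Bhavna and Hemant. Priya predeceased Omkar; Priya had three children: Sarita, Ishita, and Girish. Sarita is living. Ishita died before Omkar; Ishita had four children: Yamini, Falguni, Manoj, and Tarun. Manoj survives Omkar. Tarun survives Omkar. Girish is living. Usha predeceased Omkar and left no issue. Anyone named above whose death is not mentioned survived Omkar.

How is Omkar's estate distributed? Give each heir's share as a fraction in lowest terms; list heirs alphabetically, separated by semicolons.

There is no surviving spouse, so the entire estate passes to Omkar's descendants per stirpes.
Usha left no surviving issue, so that branch lapses and is disregarded.
The estate is divided into 3 equal shares of 1/3 among Rajiv, Lakshmi, Priya.
Rajiv is living and takes 1/3.
Lakshmi predeceased; the 1/3 allotted to Lakshmi's branch passes to Lakshmi's issue by representation.
The 1/3 is divided into 2 equal shares of 1/6 among Bhavna, Hemant.
Bhavna is living and takes 1/6.
Hemant is living and takes 1/6.
Priya predeceased; the 1/3 allotted to Priya's branch passes to Priya's issue by representation.
The 1/3 is divided into 3 equal shares of 1/9 among Sarita, Ishita, Girish.
Sarita is living and takes 1/9.
Ishita predeceased; the 1/9 allotted to Ishita's branch passes to Ishita's issue by representation.
The 1/9 is divided into 4 equal shares of 1/36 among Yamini, Falguni, Manoj, Tarun.
Yamini is living and takes 1/36.
Falguni is living and takes 1/36.
Manoj is living and takes 1/36.
Tarun is living and takes 1/36.
Girish is living and takes 1/9.

Bhavna 1/6; Falguni 1/36; Girish 1/9; Hemant 1/6; Manoj 1/36; Rajiv 1/3; Sarita 1/9; Tarun 1/36; Yamini 1/36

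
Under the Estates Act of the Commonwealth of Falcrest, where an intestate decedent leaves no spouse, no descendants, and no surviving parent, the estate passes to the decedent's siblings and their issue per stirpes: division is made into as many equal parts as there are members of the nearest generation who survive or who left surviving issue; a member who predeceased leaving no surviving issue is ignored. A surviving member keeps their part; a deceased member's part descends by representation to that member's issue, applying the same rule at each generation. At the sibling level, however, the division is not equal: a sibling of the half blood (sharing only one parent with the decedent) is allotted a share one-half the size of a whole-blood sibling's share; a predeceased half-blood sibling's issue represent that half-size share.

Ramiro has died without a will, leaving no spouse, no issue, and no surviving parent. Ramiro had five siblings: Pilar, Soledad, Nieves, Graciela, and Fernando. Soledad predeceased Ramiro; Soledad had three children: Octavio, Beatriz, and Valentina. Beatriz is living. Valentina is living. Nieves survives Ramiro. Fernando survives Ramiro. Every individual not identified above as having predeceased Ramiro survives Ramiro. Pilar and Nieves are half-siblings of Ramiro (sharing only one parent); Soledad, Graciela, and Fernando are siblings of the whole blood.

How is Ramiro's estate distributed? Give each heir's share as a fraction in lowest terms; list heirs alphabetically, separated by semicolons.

No spouse, descendants, or parent survives, so the estate passes to Ramiro's siblings per stirpes.
Half-blood siblings count for one-half the weight of whole-blood siblings at the initial division.
Dividing 1 in proportion to weights (total weight 4): Pilar (weight 1/2) → 1/8; Soledad (weight 1) → 1/4; Nieves (weight 1/2) → 1/8; Graciela (weight 1) → 1/4; Fernando (weight 1) → 1/4.
Pilar is living and takes 1/8.
Soledad predeceased; the 1/4 allotted to Soledad's branch passes to Soledad's issue by representation.
The 1/4 is divided into 3 equal shares of 1/12 among Octavio, Beatriz, Valentina.
Octavio is living and takes 1/12.
Beatriz is living and takes 1/12.
Valentina is living and takes 1/12.
Nieves is living and takes 1/8.
Graciela is living and takes 1/4.
Fernando is living and takes 1/4.

Beatriz 1/12; Fernando 1/4; Graciela 1/4; Nieves 1/8; Octavio 1/12; Pilar 1/8; Valentina 1/12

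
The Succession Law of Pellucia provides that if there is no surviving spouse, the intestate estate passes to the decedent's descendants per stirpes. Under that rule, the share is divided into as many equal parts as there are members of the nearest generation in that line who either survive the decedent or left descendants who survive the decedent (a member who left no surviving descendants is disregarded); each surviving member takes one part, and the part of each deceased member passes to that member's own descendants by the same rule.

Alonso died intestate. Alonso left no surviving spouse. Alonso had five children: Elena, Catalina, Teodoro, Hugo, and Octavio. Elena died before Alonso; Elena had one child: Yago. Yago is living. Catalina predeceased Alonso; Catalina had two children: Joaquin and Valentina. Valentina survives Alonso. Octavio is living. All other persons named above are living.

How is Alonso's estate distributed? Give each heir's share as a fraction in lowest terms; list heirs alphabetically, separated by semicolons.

Hugo 1/5; Joaquin 1/10; Octavio 1/5; Teodoro 1/5; Valentina 1/10; Yago 1/5

There is no surviving spouse, so the entire estate passes to Alonso's descendants per stirpes.
The estate is divided into 5 equal shares of 1/5 among Elena, Catalina, Teodoro, Hugo, Octavio.
Elena predeceased; the 1/5 allotted to Elena's branch passes to Elena's issue by representation.
Yago is the sole taker at this level and receives the full 1/5.
Catalina predeceased; the 1/5 allotted to Catalina's branch passes to Catalina's issue by representation.
The 1/5 is divided into 2 equal shares of 1/10 among Joaquin, Valentina.
Joaquin is living and takes 1/10.
Valentina is living and takes 1/10.
Teodoro is living and takes 1/5.
Hugo is living and takes 1/5.
Octavio is living and takes 1/5.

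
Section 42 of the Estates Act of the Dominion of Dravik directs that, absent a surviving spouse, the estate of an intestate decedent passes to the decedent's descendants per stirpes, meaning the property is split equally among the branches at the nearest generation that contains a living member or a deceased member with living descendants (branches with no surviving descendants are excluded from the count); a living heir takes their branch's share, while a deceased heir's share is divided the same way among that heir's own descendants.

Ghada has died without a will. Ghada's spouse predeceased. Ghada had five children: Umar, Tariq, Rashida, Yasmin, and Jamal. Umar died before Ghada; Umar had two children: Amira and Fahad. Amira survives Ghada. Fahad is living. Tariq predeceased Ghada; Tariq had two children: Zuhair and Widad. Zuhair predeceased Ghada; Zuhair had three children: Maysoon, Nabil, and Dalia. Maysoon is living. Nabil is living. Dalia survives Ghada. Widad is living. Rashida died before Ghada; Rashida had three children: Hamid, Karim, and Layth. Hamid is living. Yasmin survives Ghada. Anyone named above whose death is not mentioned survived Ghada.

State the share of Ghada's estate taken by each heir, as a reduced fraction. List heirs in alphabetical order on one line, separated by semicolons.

There is no surviving spouse, so the entire estate passes to Ghada's descendants per stirpes.
The estate is divided into 5 equal shares of 1/5 among Umar, Tariq, Rashida, Yasmin, Jamal.
Umar predeceased; the 1/5 allotted to Umar's branch passes to Umar's issue by representation.
The 1/5 is divided into 2 equal shares of 1/10 among Amira, Fahad.
Amira is living and takes 1/10.
Fahad is living and takes 1/10.
Tariq predeceased; the 1/5 allotted to Tariq's branch passes to Tariq's issue by representation.
The 1/5 is divided into 2 equal shares of 1/10 among Zuhair, Widad.
Zuhair predeceased; the 1/10 allotted to Zuhair's branch passes to Zuhair's issue by representation.
The 1/10 is divided into 3 equal shares of 1/30 among Maysoon, Nabil, Dalia.
Maysoon is living and takes 1/30.
Nabil is living and takes 1/30.
Dalia is living and takes 1/30.
Widad is living and takes 1/10.
Rashida predeceased; the 1/5 allotted to Rashida's branch passes to Rashida's issue by representation.
The 1/5 is divided into 3 equal shares of 1/15 among Hamid, Karim, Layth.
Hamid is living and takes 1/15.
Karim is living and takes 1/15.
Layth is living and takes 1/15.
Yasmin is living and takes 1/5.
Jamal is living and takes 1/5.

Amira 1/10; Dalia 1/30; Fahad 1/10; Hamid 1/15; Jamal 1/5; Karim 1/15; Layth 1/15; Maysoon 1/30; Nabil 1/30; Widad 1/10; Yasmin 1/5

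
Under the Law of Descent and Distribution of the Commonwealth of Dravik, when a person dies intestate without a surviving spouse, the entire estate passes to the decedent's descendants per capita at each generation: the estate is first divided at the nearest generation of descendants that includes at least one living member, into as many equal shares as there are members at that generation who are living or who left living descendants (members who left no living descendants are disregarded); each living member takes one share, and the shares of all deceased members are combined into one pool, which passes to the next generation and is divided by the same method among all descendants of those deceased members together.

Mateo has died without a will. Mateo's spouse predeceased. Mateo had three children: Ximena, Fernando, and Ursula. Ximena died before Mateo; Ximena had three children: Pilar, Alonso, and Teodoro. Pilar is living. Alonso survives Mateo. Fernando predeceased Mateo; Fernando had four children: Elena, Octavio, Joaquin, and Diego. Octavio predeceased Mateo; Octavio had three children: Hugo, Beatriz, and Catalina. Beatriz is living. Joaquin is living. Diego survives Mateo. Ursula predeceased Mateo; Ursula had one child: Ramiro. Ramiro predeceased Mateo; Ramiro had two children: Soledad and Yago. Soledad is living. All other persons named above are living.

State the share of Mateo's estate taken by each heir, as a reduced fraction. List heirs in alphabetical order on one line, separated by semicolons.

Alonso 1/8; Beatriz 1/20; Catalina 1/20; Diego 1/8; Elena 1/8; Hugo 1/20; Joaquin 1/8; Pilar 1/8; Soledad 1/20; Teodoro 1/8; Yago 1/20

There is no surviving spouse, so the entire estate passes to Mateo's descendants per capita at each generation.
No one at generation 1 (Ximena, Fernando, Ursula) is living; moving to the next generation.
At generation 2 (Pilar, Alonso, Teodoro, Elena, Octavio, Joaquin, Diego, Ramiro) there are 8 shares of (1)/8 = 1/8 each.
Living: Pilar, Alonso, Teodoro, Elena, Joaquin, and Diego — each takes 1/8.
Deceased: Octavio and Ramiro. Their combined 1/4 is pooled and carried to generation 3.
At generation 3 (Hugo, Beatriz, Catalina, Soledad, Yago) there are 5 shares of (1/4)/5 = 1/20 each.
Living: Hugo, Beatriz, Catalina, Soledad, and Yago — each takes 1/20.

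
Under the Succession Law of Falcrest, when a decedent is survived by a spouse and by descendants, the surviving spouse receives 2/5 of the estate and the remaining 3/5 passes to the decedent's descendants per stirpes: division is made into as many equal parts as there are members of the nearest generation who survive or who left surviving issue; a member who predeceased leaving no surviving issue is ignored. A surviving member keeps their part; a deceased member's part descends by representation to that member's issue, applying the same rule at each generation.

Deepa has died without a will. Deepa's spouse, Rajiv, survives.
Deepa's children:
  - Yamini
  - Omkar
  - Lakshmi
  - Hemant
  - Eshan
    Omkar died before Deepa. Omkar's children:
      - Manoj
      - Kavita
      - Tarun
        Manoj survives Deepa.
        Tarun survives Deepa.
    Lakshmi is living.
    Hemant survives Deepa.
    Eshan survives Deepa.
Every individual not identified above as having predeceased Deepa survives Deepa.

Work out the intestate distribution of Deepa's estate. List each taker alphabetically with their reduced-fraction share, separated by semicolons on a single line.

Rajiv, as surviving spouse, takes 2/5.
The remaining 3/5 passes to Deepa's descendants per stirpes.
The 3/5 is divided into 5 equal shares of 3/25 among Yamini, Omkar, Lakshmi, Hemant, Eshan.
Yamini is living and takes 3/25.
Omkar predeceased; the 3/25 allotted to Omkar's branch passes to Omkar's issue by representation.
The 3/25 is divided into 3 equal shares of 1/25 among Manoj, Kavita, Tarun.
Manoj is living and takes 1/25.
Kavita is living and takes 1/25.
Tarun is living and takes 1/25.
Lakshmi is living and takes 3/25.
Hemant is living and takes 3/25.
Eshan is living and takes 3/25.

Eshan 3/25; Hemant 3/25; Kavita 1/25; Lakshmi 3/25; Manoj 1/25; Rajiv 2/5; Tarun 1/25; Yamini 3/25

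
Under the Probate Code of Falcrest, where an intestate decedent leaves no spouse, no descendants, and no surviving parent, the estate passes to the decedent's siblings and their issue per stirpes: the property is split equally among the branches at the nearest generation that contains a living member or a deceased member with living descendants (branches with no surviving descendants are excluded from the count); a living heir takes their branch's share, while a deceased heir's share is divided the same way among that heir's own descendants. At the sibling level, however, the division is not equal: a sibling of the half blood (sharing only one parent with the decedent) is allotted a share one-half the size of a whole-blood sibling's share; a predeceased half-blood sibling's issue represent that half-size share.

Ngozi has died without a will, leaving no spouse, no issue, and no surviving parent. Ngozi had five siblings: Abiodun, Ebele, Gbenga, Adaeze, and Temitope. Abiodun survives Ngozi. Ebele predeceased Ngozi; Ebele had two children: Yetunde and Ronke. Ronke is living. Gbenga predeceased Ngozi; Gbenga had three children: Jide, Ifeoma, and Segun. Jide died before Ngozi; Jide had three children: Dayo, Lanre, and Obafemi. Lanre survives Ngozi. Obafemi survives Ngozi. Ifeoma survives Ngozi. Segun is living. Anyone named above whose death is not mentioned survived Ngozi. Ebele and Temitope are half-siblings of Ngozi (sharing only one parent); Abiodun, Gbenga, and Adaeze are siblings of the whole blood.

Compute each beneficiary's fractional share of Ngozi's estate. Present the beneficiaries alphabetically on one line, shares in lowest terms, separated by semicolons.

Abiodun 1/4; Adaeze 1/4; Dayo 1/36; Ifeoma 1/12; Lanre 1/36; Obafemi 1/36; Ronke 1/16; Segun 1/12; Temitope 1/8; Yetunde 1/16

No spouse, descendants, or parent survives, so the estate passes to Ngozi's siblings per stirpes.
Half-blood siblings count for one-half the weight of whole-blood siblings at the initial division.
Dividing 1 in proportion to weights (total weight 4): Abiodun (weight 1) → 1/4; Ebele (weight 1/2) → 1/8; Gbenga (weight 1) → 1/4; Adaeze (weight 1) → 1/4; Temitope (weight 1/2) → 1/8.
Abiodun is living and takes 1/4.
Ebele predeceased; the 1/8 allotted to Ebele's branch passes to Ebele's issue by representation.
The 1/8 is divided into 2 equal shares of 1/16 among Yetunde, Ronke.
Yetunde is living and takes 1/16.
Ronke is living and takes 1/16.
Gbenga predeceased; the 1/4 allotted to Gbenga's branch passes to Gbenga's issue by representation.
The 1/4 is divided into 3 equal shares of 1/12 among Jide, Ifeoma, Segun.
Jide predeceased; the 1/12 allotted to Jide's branch passes to Jide's issue by representation.
The 1/12 is divided into 3 equal shares of 1/36 among Dayo, Lanre, Obafemi.
Dayo is living and takes 1/36.
Lanre is living and takes 1/36.
Obafemi is living and takes 1/36.
Ifeoma is living and takes 1/12.
Segun is living and takes 1/12.
Adaeze is living and takes 1/4.
Temitope is living and takes 1/8.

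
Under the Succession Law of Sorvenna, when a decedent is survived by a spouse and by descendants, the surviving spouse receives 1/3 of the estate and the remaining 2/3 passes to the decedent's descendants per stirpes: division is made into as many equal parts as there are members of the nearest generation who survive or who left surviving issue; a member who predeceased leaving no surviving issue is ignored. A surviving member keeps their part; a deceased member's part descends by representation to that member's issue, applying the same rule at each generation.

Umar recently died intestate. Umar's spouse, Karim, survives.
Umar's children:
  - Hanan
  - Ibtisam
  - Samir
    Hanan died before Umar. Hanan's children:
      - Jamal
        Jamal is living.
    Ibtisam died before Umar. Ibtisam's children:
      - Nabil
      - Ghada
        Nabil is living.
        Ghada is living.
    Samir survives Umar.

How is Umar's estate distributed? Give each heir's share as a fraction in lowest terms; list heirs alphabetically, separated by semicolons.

Ghada 1/9; Jamal 2/9; Karim 1/3; Nabil 1/9; Samir 2/9

Karim, as surviving spouse, takes 1/3.
The remaining 2/3 passes to Umar's descendants per stirpes.
The 2/3 is divided into 3 equal shares of 2/9 among Hanan, Ibtisam, Samir.
Hanan predeceased; the 2/9 allotted to Hanan's branch passes to Hanan's issue by representation.
Jamal is the sole taker at this level and receives the full 2/9.
Ibtisam predeceased; the 2/9 allotted to Ibtisam's branch passes to Ibtisam's issue by representation.
The 2/9 is divided into 2 equal shares of 1/9 among Nabil, Ghada.
Nabil is living and takes 1/9.
Ghada is living and takes 1/9.
Samir is living and takes 2/9.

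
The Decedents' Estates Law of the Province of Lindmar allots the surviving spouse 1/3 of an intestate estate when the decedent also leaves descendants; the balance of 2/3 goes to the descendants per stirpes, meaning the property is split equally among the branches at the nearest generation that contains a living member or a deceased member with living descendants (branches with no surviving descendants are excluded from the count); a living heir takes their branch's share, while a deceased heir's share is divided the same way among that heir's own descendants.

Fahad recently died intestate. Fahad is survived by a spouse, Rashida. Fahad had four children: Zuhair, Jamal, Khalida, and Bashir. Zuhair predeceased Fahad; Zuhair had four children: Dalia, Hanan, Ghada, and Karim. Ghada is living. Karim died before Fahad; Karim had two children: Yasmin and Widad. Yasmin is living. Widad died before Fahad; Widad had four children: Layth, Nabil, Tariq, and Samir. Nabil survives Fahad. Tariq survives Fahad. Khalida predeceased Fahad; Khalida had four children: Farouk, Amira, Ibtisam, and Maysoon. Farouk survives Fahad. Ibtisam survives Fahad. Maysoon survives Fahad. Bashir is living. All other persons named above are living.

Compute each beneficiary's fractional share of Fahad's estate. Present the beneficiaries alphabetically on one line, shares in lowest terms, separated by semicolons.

Rashida, as surviving spouse, takes 1/3.
The remaining 2/3 passes to Fahad's descendants per stirpes.
The 2/3 is divided into 4 equal shares of 1/6 among Zuhair, Jamal, Khalida, Bashir.
Zuhair predeceased; the 1/6 allotted to Zuhair's branch passes to Zuhair's issue by representation.
The 1/6 is divided into 4 equal shares of 1/24 among Dalia, Hanan, Ghada, Karim.
Dalia is living and takes 1/24.
Hanan is living and takes 1/24.
Ghada is living and takes 1/24.
Karim predeceased; the 1/24 allotted to Karim's branch passes to Karim's issue by representation.
The 1/24 is divided into 2 equal shares of 1/48 among Yasmin, Widad.
Yasmin is living and takes 1/48.
Widad predeceased; the 1/48 allotted to Widad's branch passes to Widad's issue by representation.
The 1/48 is divided into 4 equal shares of 1/192 among Layth, Nabil, Tariq, Samir.
Layth is living and takes 1/192.
Nabil is living and takes 1/192.
Tariq is living and takes 1/192.
Samir is living and takes 1/192.
Jamal is living and takes 1/6.
Khalida predeceased; the 1/6 allotted to Khalida's branch passes to Khalida's issue by representation.
The 1/6 is divided into 4 equal shares of 1/24 among Farouk, Amira, Ibtisam, Maysoon.
Farouk is living and takes 1/24.
Amira is living and takes 1/24.
Ibtisam is living and takes 1/24.
Maysoon is living and takes 1/24.
Bashir is living and takes 1/6.

Amira 1/24; Bashir 1/6; Dalia 1/24; Farouk 1/24; Ghada 1/24; Hanan 1/24; Ibtisam 1/24; Jamal 1/6; Layth 1/192; Maysoon 1/24; Nabil 1/192; Rashida 1/3; Samir 1/192; Tariq 1/192; Yasmin 1/48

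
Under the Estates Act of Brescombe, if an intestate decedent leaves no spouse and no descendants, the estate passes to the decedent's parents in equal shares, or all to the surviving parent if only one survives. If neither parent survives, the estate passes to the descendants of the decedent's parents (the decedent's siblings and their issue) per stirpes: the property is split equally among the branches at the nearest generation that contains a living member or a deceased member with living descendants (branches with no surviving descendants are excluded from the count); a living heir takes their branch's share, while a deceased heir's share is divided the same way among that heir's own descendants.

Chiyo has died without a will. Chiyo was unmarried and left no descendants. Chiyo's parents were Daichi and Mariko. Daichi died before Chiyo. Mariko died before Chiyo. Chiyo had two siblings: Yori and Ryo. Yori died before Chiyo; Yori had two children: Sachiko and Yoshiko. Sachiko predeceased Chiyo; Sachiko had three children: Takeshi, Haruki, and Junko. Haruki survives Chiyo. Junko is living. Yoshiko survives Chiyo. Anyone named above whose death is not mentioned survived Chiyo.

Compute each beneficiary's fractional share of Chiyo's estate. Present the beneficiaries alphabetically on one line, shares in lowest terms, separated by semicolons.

Haruki 1/12; Junko 1/12; Ryo 1/2; Takeshi 1/12; Yoshiko 1/4

Neither parent survives and there are no descendants, so the estate passes to Chiyo's siblings and their issue per stirpes.
The estate is divided into 2 equal shares of 1/2 among Yori, Ryo.
Yori predeceased; the 1/2 allotted to Yori's branch passes to Yori's issue by representation.
The 1/2 is divided into 2 equal shares of 1/4 among Sachiko, Yoshiko.
Sachiko predeceased; the 1/4 allotted to Sachiko's branch passes to Sachiko's issue by representation.
The 1/4 is divided into 3 equal shares of 1/12 among Takeshi, Haruki, Junko.
Takeshi is living and takes 1/12.
Haruki is living and takes 1/12.
Junko is living and takes 1/12.
Yoshiko is living and takes 1/4.
Ryo is living and takes 1/2.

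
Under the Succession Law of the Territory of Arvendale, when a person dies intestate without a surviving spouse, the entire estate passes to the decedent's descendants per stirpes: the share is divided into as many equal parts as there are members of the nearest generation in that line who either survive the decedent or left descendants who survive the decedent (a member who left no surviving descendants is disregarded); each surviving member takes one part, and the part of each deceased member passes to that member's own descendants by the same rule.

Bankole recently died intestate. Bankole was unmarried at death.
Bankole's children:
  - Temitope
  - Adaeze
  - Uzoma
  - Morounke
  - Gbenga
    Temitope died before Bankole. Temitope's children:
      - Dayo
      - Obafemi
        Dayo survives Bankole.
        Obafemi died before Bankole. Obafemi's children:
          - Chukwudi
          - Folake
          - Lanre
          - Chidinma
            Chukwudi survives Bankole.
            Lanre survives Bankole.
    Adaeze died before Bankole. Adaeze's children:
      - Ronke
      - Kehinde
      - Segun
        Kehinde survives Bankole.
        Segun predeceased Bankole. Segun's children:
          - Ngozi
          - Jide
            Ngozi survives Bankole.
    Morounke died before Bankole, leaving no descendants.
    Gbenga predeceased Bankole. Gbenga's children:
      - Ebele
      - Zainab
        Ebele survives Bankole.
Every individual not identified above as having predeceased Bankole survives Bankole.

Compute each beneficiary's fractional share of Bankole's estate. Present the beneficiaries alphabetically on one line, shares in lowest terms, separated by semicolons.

Chidinma 1/32; Chukwudi 1/32; Dayo 1/8; Ebele 1/8; Folake 1/32; Jide 1/24; Kehinde 1/12; Lanre 1/32; Ngozi 1/24; Ronke 1/12; Uzoma 1/4; Zainab 1/8

There is no surviving spouse, so the entire estate passes to Bankole's descendants per stirpes.
Morounke left no surviving issue, so that branch lapses and is disregarded.
The estate is divided into 4 equal shares of 1/4 among Temitope, Adaeze, Uzoma, Gbenga.
Temitope predeceased; the 1/4 allotted to Temitope's branch passes to Temitope's issue by representation.
The 1/4 is divided into 2 equal shares of 1/8 among Dayo, Obafemi.
Dayo is living and takes 1/8.
Obafemi predeceased; the 1/8 allotted to Obafemi's branch passes to Obafemi's issue by representation.
The 1/8 is divided into 4 equal shares of 1/32 among Chukwudi, Folake, Lanre, Chidinma.
Chukwudi is living and takes 1/32.
Folake is living and takes 1/32.
Lanre is living and takes 1/32.
Chidinma is living and takes 1/32.
Adaeze predeceased; the 1/4 allotted to Adaeze's branch passes to Adaeze's issue by representation.
The 1/4 is divided into 3 equal shares of 1/12 among Ronke, Kehinde, Segun.
Ronke is living and takes 1/12.
Kehinde is living and takes 1/12.
Segun predeceased; the 1/12 allotted to Segun's branch passes to Segun's issue by representation.
The 1/12 is divided into 2 equal shares of 1/24 among Ngozi, Jide.
Ngozi is living and takes 1/24.
Jide is living and takes 1/24.
Uzoma is living and takes 1/4.
Gbenga predeceased; the 1/4 allotted to Gbenga's branch passes to Gbenga's issue by representation.
The 1/4 is divided into 2 equal shares of 1/8 among Ebele, Zainab.
Ebele is living and takes 1/8.
Zainab is living and takes 1/8.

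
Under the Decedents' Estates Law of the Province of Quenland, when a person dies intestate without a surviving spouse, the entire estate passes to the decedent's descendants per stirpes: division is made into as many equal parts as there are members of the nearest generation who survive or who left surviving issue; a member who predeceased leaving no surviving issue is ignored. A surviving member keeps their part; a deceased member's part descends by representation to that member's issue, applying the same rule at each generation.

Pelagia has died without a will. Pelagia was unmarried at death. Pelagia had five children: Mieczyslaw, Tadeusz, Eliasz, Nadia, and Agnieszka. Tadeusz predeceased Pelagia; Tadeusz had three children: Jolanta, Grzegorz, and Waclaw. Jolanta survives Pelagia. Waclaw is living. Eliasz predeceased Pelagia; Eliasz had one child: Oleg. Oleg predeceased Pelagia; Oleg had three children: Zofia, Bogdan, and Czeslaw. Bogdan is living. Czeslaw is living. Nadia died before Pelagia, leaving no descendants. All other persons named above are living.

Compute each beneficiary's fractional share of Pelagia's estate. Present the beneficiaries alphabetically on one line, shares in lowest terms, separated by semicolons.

Agnieszka 1/4; Bogdan 1/12; Czeslaw 1/12; Grzegorz 1/12; Jolanta 1/12; Mieczyslaw 1/4; Waclaw 1/12; Zofia 1/12

There is no surviving spouse, so the entire estate passes to Pelagia's descendants per stirpes.
Nadia left no surviving issue, so that branch lapses and is disregarded.
The estate is divided into 4 equal shares of 1/4 among Mieczyslaw, Tadeusz, Eliasz, Agnieszka.
Mieczyslaw is living and takes 1/4.
Tadeusz predeceased; the 1/4 allotted to Tadeusz's branch passes to Tadeusz's issue by representation.
The 1/4 is divided into 3 equal shares of 1/12 among Jolanta, Grzegorz, Waclaw.
Jolanta is living and takes 1/12.
Grzegorz is living and takes 1/12.
Waclaw is living and takes 1/12.
Eliasz predeceased; the 1/4 allotted to Eliasz's branch passes to Eliasz's issue by representation.
Oleg's line is the sole branch at this level, so the full 1/4 passes to Oleg's issue by representation.
The 1/4 is divided into 3 equal shares of 1/12 among Zofia, Bogdan, Czeslaw.
Zofia is living and takes 1/12.
Bogdan is living and takes 1/12.
Czeslaw is living and takes 1/12.
Agnieszka is living and takes 1/4.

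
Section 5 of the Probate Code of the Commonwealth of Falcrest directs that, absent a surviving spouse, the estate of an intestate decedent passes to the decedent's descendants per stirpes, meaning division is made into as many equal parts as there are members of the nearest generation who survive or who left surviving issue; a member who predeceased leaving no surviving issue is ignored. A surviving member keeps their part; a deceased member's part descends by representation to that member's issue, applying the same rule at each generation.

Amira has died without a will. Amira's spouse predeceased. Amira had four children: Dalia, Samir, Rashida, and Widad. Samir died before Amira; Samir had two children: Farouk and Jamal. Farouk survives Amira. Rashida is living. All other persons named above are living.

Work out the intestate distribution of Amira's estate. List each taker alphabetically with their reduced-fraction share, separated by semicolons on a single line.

Dalia 1/4; Farouk 1/8; Jamal 1/8; Rashida 1/4; Widad 1/4

There is no surviving spouse, so the entire estate passes to Amira's descendants per stirpes.
The estate is divided into 4 equal shares of 1/4 among Dalia, Samir, Rashida, Widad.
Dalia is living and takes 1/4.
Samir predeceased; the 1/4 allotted to Samir's branch passes to Samir's issue by representation.
The 1/4 is divided into 2 equal shares of 1/8 among Farouk, Jamal.
Farouk is living and takes 1/8.
Jamal is living and takes 1/8.
Rashida is living and takes 1/4.
Widad is living and takes 1/4.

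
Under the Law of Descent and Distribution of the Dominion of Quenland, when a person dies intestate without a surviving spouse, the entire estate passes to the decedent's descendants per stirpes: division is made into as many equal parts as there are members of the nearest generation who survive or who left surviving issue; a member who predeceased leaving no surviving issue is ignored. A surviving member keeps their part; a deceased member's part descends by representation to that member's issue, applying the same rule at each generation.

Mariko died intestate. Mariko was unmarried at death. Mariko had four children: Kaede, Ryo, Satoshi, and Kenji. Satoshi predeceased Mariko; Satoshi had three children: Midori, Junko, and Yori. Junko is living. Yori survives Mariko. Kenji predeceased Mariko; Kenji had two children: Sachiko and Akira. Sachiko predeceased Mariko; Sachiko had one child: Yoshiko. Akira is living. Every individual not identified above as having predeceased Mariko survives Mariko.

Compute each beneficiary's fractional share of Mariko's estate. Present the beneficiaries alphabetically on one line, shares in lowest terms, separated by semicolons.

Akira 1/8; Junko 1/12; Kaede 1/4; Midori 1/12; Ryo 1/4; Yori 1/12; Yoshiko 1/8

There is no surviving spouse, so the entire estate passes to Mariko's descendants per stirpes.
The estate is divided into 4 equal shares of 1/4 among Kaede, Ryo, Satoshi, Kenji.
Kaede is living and takes 1/4.
Ryo is living and takes 1/4.
Satoshi predeceased; the 1/4 allotted to Satoshi's branch passes to Satoshi's issue by representation.
The 1/4 is divided into 3 equal shares of 1/12 among Midori, Junko, Yori.
Midori is living and takes 1/12.
Junko is living and takes 1/12.
Yori is living and takes 1/12.
Kenji predeceased; the 1/4 allotted to Kenji's branch passes to Kenji's issue by representation.
The 1/4 is divided into 2 equal shares of 1/8 among Sachiko, Akira.
Sachiko predeceased; the 1/8 allotted to Sachiko's branch passes to Sachiko's issue by representation.
Yoshiko is the sole taker at this level and receives the full 1/8.
Akira is living and takes 1/8.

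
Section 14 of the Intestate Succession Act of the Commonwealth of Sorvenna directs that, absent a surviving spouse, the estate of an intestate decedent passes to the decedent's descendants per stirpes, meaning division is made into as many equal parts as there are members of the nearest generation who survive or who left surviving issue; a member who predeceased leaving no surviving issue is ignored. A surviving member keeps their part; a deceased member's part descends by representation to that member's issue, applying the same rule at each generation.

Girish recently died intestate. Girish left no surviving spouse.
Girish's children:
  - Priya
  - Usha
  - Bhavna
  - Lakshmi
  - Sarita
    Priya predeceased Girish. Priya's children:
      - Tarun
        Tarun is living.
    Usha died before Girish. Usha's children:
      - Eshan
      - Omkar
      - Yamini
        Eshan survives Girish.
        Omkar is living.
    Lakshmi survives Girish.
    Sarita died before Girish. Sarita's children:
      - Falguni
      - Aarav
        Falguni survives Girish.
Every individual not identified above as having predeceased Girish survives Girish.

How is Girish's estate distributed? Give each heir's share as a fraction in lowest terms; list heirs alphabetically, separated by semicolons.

There is no surviving spouse, so the entire estate passes to Girish's descendants per stirpes.
The estate is divided into 5 equal shares of 1/5 among Priya, Usha, Bhavna, Lakshmi, Sarita.
Priya predeceased; the 1/5 allotted to Priya's branch passes to Priya's issue by representation.
Tarun is the sole taker at this level and receives the full 1/5.
Usha predeceased; the 1/5 allotted to Usha's branch passes to Usha's issue by representation.
The 1/5 is divided into 3 equal shares of 1/15 among Eshan, Omkar, Yamini.
Eshan is living and takes 1/15.
Omkar is living and takes 1/15.
Yamini is living and takes 1/15.
Bhavna is living and takes 1/5.
Lakshmi is living and takes 1/5.
Sarita predeceased; the 1/5 allotted to Sarita's branch passes to Sarita's issue by representation.
The 1/5 is divided into 2 equal shares of 1/10 among Falguni, Aarav.
Falguni is living and takes 1/10.
Aarav is living and takes 1/10.

Aarav 1/10; Bhavna 1/5; Eshan 1/15; Falguni 1/10; Lakshmi 1/5; Omkar 1/15; Tarun 1/5; Yamini 1/15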